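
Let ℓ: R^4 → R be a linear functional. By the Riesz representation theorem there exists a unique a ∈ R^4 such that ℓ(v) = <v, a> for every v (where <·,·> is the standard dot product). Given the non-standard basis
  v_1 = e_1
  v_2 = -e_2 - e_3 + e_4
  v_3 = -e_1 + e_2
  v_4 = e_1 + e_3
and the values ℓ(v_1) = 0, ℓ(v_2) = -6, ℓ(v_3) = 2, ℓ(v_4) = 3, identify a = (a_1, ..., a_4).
a = (0, 2, 3, -1)

Write a = (a_1, ..., a_4) in the standard basis. For each basis vector v_i, ℓ(v_i) = <v_i, a> is a linear equation in the a_j's. Collect the n equations into a matrix system V a = ℓ, where row i of V is v_i (expressed in the standard basis). Since V is invertible (lower-triangular with 1s on the diagonal, up to permutation), solve by back-substitution:
  V =
[[1, 0, 0, 0],
 [0, -1, -1, 1],
 [-1, 1, 0, 0],
 [1, 0, 1, 0]]
  V a = (0, -6, 2, 3)
Solving gives a = (0, 2, 3, -1).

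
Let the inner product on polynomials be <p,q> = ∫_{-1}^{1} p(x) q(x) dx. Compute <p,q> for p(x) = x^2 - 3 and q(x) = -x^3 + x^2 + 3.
<p,q> = -88/5

Expand the product: p(x)·q(x) = -x^5 + x^4 + 3*x^3 - 9.
∫_{-1}^{1} of each monomial x^k gives [2/(k+1) if k even, 0 if k odd]. Integrating term-by-term (or equivalently evaluating the antiderivative F(x) = -x^6/6 + x^5/5 + 3*x^4/4 - 9*x at the endpoints):
  F(1) − F(−1) = -493/60 − (563/60) = -88/5.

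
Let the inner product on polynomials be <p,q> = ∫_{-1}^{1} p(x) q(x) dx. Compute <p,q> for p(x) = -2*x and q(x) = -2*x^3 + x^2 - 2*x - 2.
<p,q> = 64/15

Expand the product: p(x)·q(x) = 4*x^4 - 2*x^3 + 4*x^2 + 4*x.
∫_{-1}^{1} of each monomial x^k gives [2/(k+1) if k even, 0 if k odd]. Integrating term-by-term (or equivalently evaluating the antiderivative F(x) = 4*x^5/5 - x^4/2 + 4*x^3/3 + 2*x^2 at the endpoints):
  F(1) − F(−1) = 109/30 − (-19/30) = 64/15.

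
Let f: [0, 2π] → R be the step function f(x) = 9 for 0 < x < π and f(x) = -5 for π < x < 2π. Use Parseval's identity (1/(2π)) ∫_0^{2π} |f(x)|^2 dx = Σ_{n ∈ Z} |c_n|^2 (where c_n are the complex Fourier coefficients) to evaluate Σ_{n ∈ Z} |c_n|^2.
Σ |c_n|^2 = 53

Parseval equates the L^2 energy of f (normalised by 1/(2π)) with the ℓ^2 sum of its Fourier coefficients: (1/(2π)) ∫_0^{2π} |f|^2 = Σ |c_n|^2.
Compute the left side: (1/(2π)) [∫_0^π 9^2 dx + ∫_π^{2π} (-5)^2 dx] = (1/(2π)) · (81π + 25π) = (81 + 25)/2 = 53.
So Σ_{n ∈ Z} |c_n|^2 = 53.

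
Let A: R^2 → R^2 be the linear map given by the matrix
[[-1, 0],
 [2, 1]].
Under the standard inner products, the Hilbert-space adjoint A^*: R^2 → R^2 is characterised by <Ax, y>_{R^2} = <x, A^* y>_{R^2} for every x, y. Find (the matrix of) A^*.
A^* = A^T =
[[-1, 2],
 [0, 1]]

For real matrices with standard dot products, the defining identity <Ax, y> = <x, A^* y> gives (Ax)^T y = x^T (A^*) y, i.e. x^T A^T y = x^T (A^*) y. Since this holds for all x, y, we must have A^* = A^T. Therefore
A^* =
[[-1, 2],
 [0, 1]].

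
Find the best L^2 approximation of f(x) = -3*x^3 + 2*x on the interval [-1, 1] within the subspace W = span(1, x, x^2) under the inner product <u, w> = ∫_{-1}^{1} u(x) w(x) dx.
g(x) = x/5

The best approximation g ∈ W is the orthogonal projection of f onto W. Writing g = a_0 + a_1 x + a_2 x^2, the coefficients solve the normal equations G · a = b where
  G_{ij} = <φ_i, φ_j> and b_i = <f, φ_i>, with φ_0 = 1, φ_1 = x, φ_2 = x^2.
G =
  [2, 0, 2/3]
  [0, 2/3, 0]
  [2/3, 0, 2/5],
b = (0, 2/15, 0).
Solving gives a_0 = 0, a_1 = 1/5, a_2 = 0, so
  g(x) = x/5.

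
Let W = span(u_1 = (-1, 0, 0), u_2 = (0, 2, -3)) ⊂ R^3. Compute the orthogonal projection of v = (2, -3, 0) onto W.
proj_W(v) = (2, -12/13, 18/13)

Set up U = [u_1 | ... | u_2] ∈ R^(3×2). The projector onto W = col(U) is P = U (U^T U)^(-1) U^T.
Compute U^T U =
  [1, 0]
  [0, 13],
and U^T v = (-2, -6).
Solve U^T U · c = U^T v for the coefficients: c = (-2, -6/13). The projection is proj_W(v) = U c.
Check: (v - proj_W(v)) · u_1 = 0  (should be 0).
Check: (v - proj_W(v)) · u_2 = 0  (should be 0).
Result: proj_W(v) = (2, -12/13, 18/13).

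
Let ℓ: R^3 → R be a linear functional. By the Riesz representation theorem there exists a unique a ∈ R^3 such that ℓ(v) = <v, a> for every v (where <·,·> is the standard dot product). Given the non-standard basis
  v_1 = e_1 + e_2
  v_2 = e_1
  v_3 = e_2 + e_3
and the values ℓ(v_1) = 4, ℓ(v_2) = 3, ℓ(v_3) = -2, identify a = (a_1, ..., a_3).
a = (3, 1, -3)

Write a = (a_1, ..., a_3) in the standard basis. For each basis vector v_i, ℓ(v_i) = <v_i, a> is a linear equation in the a_j's. Collect the n equations into a matrix system V a = ℓ, where row i of V is v_i (expressed in the standard basis). Since V is invertible (lower-triangular with 1s on the diagonal, up to permutation), solve by back-substitution:
  V =
[[1, 1, 0],
 [1, 0, 0],
 [0, 1, 1]]
  V a = (4, 3, -2)
Solving gives a = (3, 1, -3).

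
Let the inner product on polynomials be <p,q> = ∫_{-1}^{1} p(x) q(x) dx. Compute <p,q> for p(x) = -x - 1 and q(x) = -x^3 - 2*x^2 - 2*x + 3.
<p,q> = -44/15

Expand the product: p(x)·q(x) = x^4 + 3*x^3 + 4*x^2 - x - 3.
∫_{-1}^{1} of each monomial x^k gives [2/(k+1) if k even, 0 if k odd]. Integrating term-by-term (or equivalently evaluating the antiderivative F(x) = x^5/5 + 3*x^4/4 + 4*x^3/3 - x^2/2 - 3*x at the endpoints):
  F(1) − F(−1) = -73/60 − (103/60) = -44/15.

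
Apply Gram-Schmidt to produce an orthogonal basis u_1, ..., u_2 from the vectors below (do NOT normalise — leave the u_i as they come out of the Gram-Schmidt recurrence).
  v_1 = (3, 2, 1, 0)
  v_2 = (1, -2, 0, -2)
Orthogonal basis:
  u_1 = (3, 2, 1, 0)
  u_2 = (17/14, -13/7, 1/14, -2)

Apply the Gram-Schmidt recurrence
  u_1 = v_1
  u_i = v_i − Σ_{j<i} ((v_i · u_j) / (u_j · u_j)) · u_j.

Step by step this gives:
  u_1 = (3, 2, 1, 0)
  u_2 = (17/14, -13/7, 1/14, -2)

Orthogonality check:
  u_2 · u_1 = 0 (should be 0)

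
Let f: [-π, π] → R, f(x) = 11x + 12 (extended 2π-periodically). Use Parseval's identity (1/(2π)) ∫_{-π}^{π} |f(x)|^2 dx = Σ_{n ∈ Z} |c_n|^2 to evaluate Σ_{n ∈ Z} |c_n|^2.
Σ |c_n|^2 = 121π^2/3 + 144

Expand and integrate term by term over [-π, π]:
  ∫ (11x)^2 dx = 121·(2π^3/3); ∫ 2·11·(12)·x dx = 0 (odd integrand); ∫ 12^2 dx = 144·2π.
So (1/(2π)) ∫_{-π}^{π} (11x + 12)^2 dx = 121π^2/3 + 144 = 121π^2/3 + 144.
Parseval ⇒ Σ |c_n|^2 = 121π^2/3 + 144.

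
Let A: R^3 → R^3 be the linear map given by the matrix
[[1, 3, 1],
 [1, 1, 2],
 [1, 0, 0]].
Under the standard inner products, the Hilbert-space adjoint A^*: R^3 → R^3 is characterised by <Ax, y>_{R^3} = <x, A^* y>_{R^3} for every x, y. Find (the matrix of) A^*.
A^* = A^T =
[[1, 1, 1],
 [3, 1, 0],
 [1, 2, 0]]

For real matrices with standard dot products, the defining identity <Ax, y> = <x, A^* y> gives (Ax)^T y = x^T (A^*) y, i.e. x^T A^T y = x^T (A^*) y. Since this holds for all x, y, we must have A^* = A^T. Therefore
A^* =
[[1, 1, 1],
 [3, 1, 0],
 [1, 2, 0]].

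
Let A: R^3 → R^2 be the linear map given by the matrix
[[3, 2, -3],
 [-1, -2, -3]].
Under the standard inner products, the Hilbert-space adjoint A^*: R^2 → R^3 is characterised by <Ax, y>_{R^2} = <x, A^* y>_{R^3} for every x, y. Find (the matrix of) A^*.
A^* = A^T =
[[3, -1],
 [2, -2],
 [-3, -3]]

For real matrices with standard dot products, the defining identity <Ax, y> = <x, A^* y> gives (Ax)^T y = x^T (A^*) y, i.e. x^T A^T y = x^T (A^*) y. Since this holds for all x, y, we must have A^* = A^T. Therefore
A^* =
[[3, -1],
 [2, -2],
 [-3, -3]].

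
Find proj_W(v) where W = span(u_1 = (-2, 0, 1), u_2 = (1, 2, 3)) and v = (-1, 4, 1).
proj_W(v) = (-17/69, 94/69, 173/69)

Set up U = [u_1 | ... | u_2] ∈ R^(3×2). The projector onto W = col(U) is P = U (U^T U)^(-1) U^T.
Compute U^T U =
  [5, 1]
  [1, 14],
and U^T v = (3, 10).
Solve U^T U · c = U^T v for the coefficients: c = (32/69, 47/69). The projection is proj_W(v) = U c.
Check: (v - proj_W(v)) · u_1 = 0  (should be 0).
Check: (v - proj_W(v)) · u_2 = 0  (should be 0).
Result: proj_W(v) = (-17/69, 94/69, 173/69).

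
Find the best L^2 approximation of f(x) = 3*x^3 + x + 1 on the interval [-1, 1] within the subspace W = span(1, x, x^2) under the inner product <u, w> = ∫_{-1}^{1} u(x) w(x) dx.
g(x) = 14*x/5 + 1

The best approximation g ∈ W is the orthogonal projection of f onto W. Writing g = a_0 + a_1 x + a_2 x^2, the coefficients solve the normal equations G · a = b where
  G_{ij} = <φ_i, φ_j> and b_i = <f, φ_i>, with φ_0 = 1, φ_1 = x, φ_2 = x^2.
G =
  [2, 0, 2/3]
  [0, 2/3, 0]
  [2/3, 0, 2/5],
b = (2, 28/15, 2/3).
Solving gives a_0 = 1, a_1 = 14/5, a_2 = 0, so
  g(x) = 14*x/5 + 1.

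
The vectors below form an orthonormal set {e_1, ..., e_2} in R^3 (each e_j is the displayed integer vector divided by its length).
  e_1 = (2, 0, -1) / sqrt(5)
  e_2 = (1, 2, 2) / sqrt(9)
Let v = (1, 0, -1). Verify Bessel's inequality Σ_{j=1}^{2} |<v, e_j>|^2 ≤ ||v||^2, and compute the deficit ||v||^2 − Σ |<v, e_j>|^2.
Σ |<v, e_j>|^2 = 86/45; ||v||^2 = 2; deficit = 4/45

Write each e_j = u_j / sqrt(<u_j, u_j>) where u_j is the displayed integer vector. Then <v, e_j> = <v, u_j> / sqrt(<u_j, u_j>), so |<v, e_j>|^2 = <v, u_j>^2 / <u_j, u_j>.
Coefficients: <v, e_1> = 3/sqrt(5), <v, e_2> = -1/sqrt(9).
Square and sum: Σ |<v, e_j>|^2 = 86/45.
Compute ||v||^2 = v·v = 2.
Deficit = 2 − 86/45 = 4/45 ≥ 0, confirming Bessel's inequality. (The deficit equals ||v − Σ <v,e_j> e_j||^2, the squared distance from v to span{e_j}.)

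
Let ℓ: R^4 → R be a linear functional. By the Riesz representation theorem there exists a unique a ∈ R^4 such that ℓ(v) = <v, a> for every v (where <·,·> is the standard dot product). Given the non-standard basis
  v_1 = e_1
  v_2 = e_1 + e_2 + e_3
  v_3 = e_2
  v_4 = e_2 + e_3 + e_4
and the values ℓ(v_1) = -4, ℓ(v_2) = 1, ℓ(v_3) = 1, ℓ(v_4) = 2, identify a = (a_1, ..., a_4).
a = (-4, 1, 4, -3)

Write a = (a_1, ..., a_4) in the standard basis. For each basis vector v_i, ℓ(v_i) = <v_i, a> is a linear equation in the a_j's. Collect the n equations into a matrix system V a = ℓ, where row i of V is v_i (expressed in the standard basis). Since V is invertible (lower-triangular with 1s on the diagonal, up to permutation), solve by back-substitution:
  V =
[[1, 0, 0, 0],
 [1, 1, 1, 0],
 [0, 1, 0, 0],
 [0, 1, 1, 1]]
  V a = (-4, 1, 1, 2)
Solving gives a = (-4, 1, 4, -3).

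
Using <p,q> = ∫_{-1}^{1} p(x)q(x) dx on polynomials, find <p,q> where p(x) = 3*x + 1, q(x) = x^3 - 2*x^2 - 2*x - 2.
<p,q> = -122/15

Expand the product: p(x)·q(x) = 3*x^4 - 5*x^3 - 8*x^2 - 8*x - 2.
∫_{-1}^{1} of each monomial x^k gives [2/(k+1) if k even, 0 if k odd]. Integrating term-by-term (or equivalently evaluating the antiderivative F(x) = 3*x^5/5 - 5*x^4/4 - 8*x^3/3 - 4*x^2 - 2*x at the endpoints):
  F(1) − F(−1) = -559/60 − (-71/60) = -122/15.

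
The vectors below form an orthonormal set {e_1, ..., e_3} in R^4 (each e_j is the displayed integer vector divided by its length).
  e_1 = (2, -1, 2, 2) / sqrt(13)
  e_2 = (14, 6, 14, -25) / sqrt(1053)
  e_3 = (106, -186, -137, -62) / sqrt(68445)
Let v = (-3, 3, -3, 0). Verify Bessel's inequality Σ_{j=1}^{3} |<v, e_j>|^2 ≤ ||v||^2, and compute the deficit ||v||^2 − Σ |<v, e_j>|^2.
Σ |<v, e_j>|^2 = 4158/169; ||v||^2 = 27; deficit = 405/169

Write each e_j = u_j / sqrt(<u_j, u_j>) where u_j is the displayed integer vector. Then <v, e_j> = <v, u_j> / sqrt(<u_j, u_j>), so |<v, e_j>|^2 = <v, u_j>^2 / <u_j, u_j>.
Coefficients: <v, e_1> = -15/sqrt(13), <v, e_2> = -66/sqrt(1053), <v, e_3> = -465/sqrt(68445).
Square and sum: Σ |<v, e_j>|^2 = 4158/169.
Compute ||v||^2 = v·v = 27.
Deficit = 27 − 4158/169 = 405/169 ≥ 0, confirming Bessel's inequality. (The deficit equals ||v − Σ <v,e_j> e_j||^2, the squared distance from v to span{e_j}.)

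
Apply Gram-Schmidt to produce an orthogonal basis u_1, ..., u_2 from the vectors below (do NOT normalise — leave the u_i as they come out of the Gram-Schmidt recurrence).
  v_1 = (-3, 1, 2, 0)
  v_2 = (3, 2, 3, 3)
Orthogonal basis:
  u_1 = (-3, 1, 2, 0)
  u_2 = (39/14, 29/14, 22/7, 3)

Apply the Gram-Schmidt recurrence
  u_1 = v_1
  u_i = v_i − Σ_{j<i} ((v_i · u_j) / (u_j · u_j)) · u_j.

Step by step this gives:
  u_1 = (-3, 1, 2, 0)
  u_2 = (39/14, 29/14, 22/7, 3)

Orthogonality check:
  u_2 · u_1 = 0 (should be 0)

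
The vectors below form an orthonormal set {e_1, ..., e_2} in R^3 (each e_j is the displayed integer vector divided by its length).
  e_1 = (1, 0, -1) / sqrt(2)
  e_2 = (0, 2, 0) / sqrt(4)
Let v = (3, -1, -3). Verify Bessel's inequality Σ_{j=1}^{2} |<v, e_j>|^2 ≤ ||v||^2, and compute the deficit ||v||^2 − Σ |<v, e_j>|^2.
Σ |<v, e_j>|^2 = 19; ||v||^2 = 19; deficit = 0

Write each e_j = u_j / sqrt(<u_j, u_j>) where u_j is the displayed integer vector. Then <v, e_j> = <v, u_j> / sqrt(<u_j, u_j>), so |<v, e_j>|^2 = <v, u_j>^2 / <u_j, u_j>.
Coefficients: <v, e_1> = 6/sqrt(2), <v, e_2> = -2/sqrt(4).
Square and sum: Σ |<v, e_j>|^2 = 19.
Compute ||v||^2 = v·v = 19.
Deficit = 19 − 19 = 0 ≥ 0, confirming Bessel's inequality. (The deficit equals ||v − Σ <v,e_j> e_j||^2, the squared distance from v to span{e_j}.)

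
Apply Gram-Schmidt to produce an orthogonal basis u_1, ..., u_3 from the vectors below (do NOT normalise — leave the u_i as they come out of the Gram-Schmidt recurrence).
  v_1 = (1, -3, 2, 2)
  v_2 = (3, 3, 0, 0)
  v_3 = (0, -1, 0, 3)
Orthogonal basis:
  u_1 = (1, -3, 2, 2)
  u_2 = (10/3, 2, 2/3, 2/3)
  u_3 = (-1/2, 1/2, -1, 2)

Apply the Gram-Schmidt recurrence
  u_1 = v_1
  u_i = v_i − Σ_{j<i} ((v_i · u_j) / (u_j · u_j)) · u_j.

Step by step this gives:
  u_1 = (1, -3, 2, 2)
  u_2 = (10/3, 2, 2/3, 2/3)
  u_3 = (-1/2, 1/2, -1, 2)

Orthogonality check:
  u_2 · u_1 = 0 (should be 0)
  u_3 · u_1 = 0 (should be 0)
  u_3 · u_2 = 0 (should be 0)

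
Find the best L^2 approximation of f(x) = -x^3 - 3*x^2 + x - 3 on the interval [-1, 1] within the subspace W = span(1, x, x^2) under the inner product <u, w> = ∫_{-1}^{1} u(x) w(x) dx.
g(x) = -3*x^2 + 2*x/5 - 3

The best approximation g ∈ W is the orthogonal projection of f onto W. Writing g = a_0 + a_1 x + a_2 x^2, the coefficients solve the normal equations G · a = b where
  G_{ij} = <φ_i, φ_j> and b_i = <f, φ_i>, with φ_0 = 1, φ_1 = x, φ_2 = x^2.
G =
  [2, 0, 2/3]
  [0, 2/3, 0]
  [2/3, 0, 2/5],
b = (-8, 4/15, -16/5).
Solving gives a_0 = -3, a_1 = 2/5, a_2 = -3, so
  g(x) = -3*x^2 + 2*x/5 - 3.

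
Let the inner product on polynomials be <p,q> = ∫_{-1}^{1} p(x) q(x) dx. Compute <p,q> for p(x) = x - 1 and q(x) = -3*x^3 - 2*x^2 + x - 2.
<p,q> = 24/5

Expand the product: p(x)·q(x) = -3*x^4 + x^3 + 3*x^2 - 3*x + 2.
∫_{-1}^{1} of each monomial x^k gives [2/(k+1) if k even, 0 if k odd]. Integrating term-by-term (or equivalently evaluating the antiderivative F(x) = -3*x^5/5 + x^4/4 + x^3 - 3*x^2/2 + 2*x at the endpoints):
  F(1) − F(−1) = 23/20 − (-73/20) = 24/5.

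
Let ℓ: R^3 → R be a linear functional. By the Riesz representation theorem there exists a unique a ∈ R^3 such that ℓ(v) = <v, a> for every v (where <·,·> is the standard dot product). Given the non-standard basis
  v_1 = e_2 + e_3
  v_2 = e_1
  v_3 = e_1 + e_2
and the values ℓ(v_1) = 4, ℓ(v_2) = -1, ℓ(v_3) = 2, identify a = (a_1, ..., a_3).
a = (-1, 3, 1)

Write a = (a_1, ..., a_3) in the standard basis. For each basis vector v_i, ℓ(v_i) = <v_i, a> is a linear equation in the a_j's. Collect the n equations into a matrix system V a = ℓ, where row i of V is v_i (expressed in the standard basis). Since V is invertible (lower-triangular with 1s on the diagonal, up to permutation), solve by back-substitution:
  V =
[[0, 1, 1],
 [1, 0, 0],
 [1, 1, 0]]
  V a = (4, -1, 2)
Solving gives a = (-1, 3, 1).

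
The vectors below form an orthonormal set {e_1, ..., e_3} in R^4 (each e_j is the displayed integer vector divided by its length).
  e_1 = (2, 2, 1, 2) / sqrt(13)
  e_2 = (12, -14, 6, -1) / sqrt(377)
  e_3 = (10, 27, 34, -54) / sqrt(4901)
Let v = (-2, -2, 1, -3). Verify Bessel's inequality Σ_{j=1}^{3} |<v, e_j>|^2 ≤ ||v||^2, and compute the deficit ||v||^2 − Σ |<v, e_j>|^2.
Σ |<v, e_j>|^2 = 2786/169; ||v||^2 = 18; deficit = 256/169

Write each e_j = u_j / sqrt(<u_j, u_j>) where u_j is the displayed integer vector. Then <v, e_j> = <v, u_j> / sqrt(<u_j, u_j>), so |<v, e_j>|^2 = <v, u_j>^2 / <u_j, u_j>.
Coefficients: <v, e_1> = -13/sqrt(13), <v, e_2> = 13/sqrt(377), <v, e_3> = 122/sqrt(4901).
Square and sum: Σ |<v, e_j>|^2 = 2786/169.
Compute ||v||^2 = v·v = 18.
Deficit = 18 − 2786/169 = 256/169 ≥ 0, confirming Bessel's inequality. (The deficit equals ||v − Σ <v,e_j> e_j||^2, the squared distance from v to span{e_j}.)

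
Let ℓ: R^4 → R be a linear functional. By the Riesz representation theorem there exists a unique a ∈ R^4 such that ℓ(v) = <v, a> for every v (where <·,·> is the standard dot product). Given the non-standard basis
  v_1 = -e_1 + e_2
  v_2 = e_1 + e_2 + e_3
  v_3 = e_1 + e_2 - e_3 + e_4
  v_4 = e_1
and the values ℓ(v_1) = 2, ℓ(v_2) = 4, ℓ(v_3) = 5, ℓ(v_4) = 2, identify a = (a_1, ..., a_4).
a = (2, 4, -2, -3)

Write a = (a_1, ..., a_4) in the standard basis. For each basis vector v_i, ℓ(v_i) = <v_i, a> is a linear equation in the a_j's. Collect the n equations into a matrix system V a = ℓ, where row i of V is v_i (expressed in the standard basis). Since V is invertible (lower-triangular with 1s on the diagonal, up to permutation), solve by back-substitution:
  V =
[[-1, 1, 0, 0],
 [1, 1, 1, 0],
 [1, 1, -1, 1],
 [1, 0, 0, 0]]
  V a = (2, 4, 5, 2)
Solving gives a = (2, 4, -2, -3).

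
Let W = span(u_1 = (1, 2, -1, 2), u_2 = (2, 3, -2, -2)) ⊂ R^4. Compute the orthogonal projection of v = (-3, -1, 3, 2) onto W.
proj_W(v) = (-151/87, -73/29, 151/87, 196/87)

Set up U = [u_1 | ... | u_2] ∈ R^(4×2). The projector onto W = col(U) is P = U (U^T U)^(-1) U^T.
Compute U^T U =
  [10, 6]
  [6, 21],
and U^T v = (-4, -19).
Solve U^T U · c = U^T v for the coefficients: c = (5/29, -83/87). The projection is proj_W(v) = U c.
Check: (v - proj_W(v)) · u_1 = 0  (should be 0).
Check: (v - proj_W(v)) · u_2 = 0  (should be 0).
Result: proj_W(v) = (-151/87, -73/29, 151/87, 196/87).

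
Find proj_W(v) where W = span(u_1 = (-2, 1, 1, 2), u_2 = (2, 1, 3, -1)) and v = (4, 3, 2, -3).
proj_W(v) = (277/73, 87/146, 451/146, -186/73)

Set up U = [u_1 | ... | u_2] ∈ R^(4×2). The projector onto W = col(U) is P = U (U^T U)^(-1) U^T.
Compute U^T U =
  [10, -2]
  [-2, 15],
and U^T v = (-9, 20).
Solve U^T U · c = U^T v for the coefficients: c = (-95/146, 91/73). The projection is proj_W(v) = U c.
Check: (v - proj_W(v)) · u_1 = 0  (should be 0).
Check: (v - proj_W(v)) · u_2 = 0  (should be 0).
Result: proj_W(v) = (277/73, 87/146, 451/146, -186/73).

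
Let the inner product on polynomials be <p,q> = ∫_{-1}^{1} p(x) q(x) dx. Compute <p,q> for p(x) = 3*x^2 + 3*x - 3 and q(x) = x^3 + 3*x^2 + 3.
<p,q> = -66/5

Expand the product: p(x)·q(x) = 3*x^5 + 12*x^4 + 6*x^3 + 9*x - 9.
∫_{-1}^{1} of each monomial x^k gives [2/(k+1) if k even, 0 if k odd]. Integrating term-by-term (or equivalently evaluating the antiderivative F(x) = x^6/2 + 12*x^5/5 + 3*x^4/2 + 9*x^2/2 - 9*x at the endpoints):
  F(1) − F(−1) = -1/10 − (131/10) = -66/5.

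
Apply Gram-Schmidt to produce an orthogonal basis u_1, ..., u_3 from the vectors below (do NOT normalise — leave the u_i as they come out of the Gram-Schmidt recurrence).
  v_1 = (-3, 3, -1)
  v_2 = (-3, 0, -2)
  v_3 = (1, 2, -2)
Orthogonal basis:
  u_1 = (-3, 3, -1)
  u_2 = (-24/19, -33/19, -27/19)
  u_3 = (10/7, 5/7, -15/7)

Apply the Gram-Schmidt recurrence
  u_1 = v_1
  u_i = v_i − Σ_{j<i} ((v_i · u_j) / (u_j · u_j)) · u_j.

Step by step this gives:
  u_1 = (-3, 3, -1)
  u_2 = (-24/19, -33/19, -27/19)
  u_3 = (10/7, 5/7, -15/7)

Orthogonality check:
  u_2 · u_1 = 0 (should be 0)
  u_3 · u_1 = 0 (should be 0)
  u_3 · u_2 = 0 (should be 0)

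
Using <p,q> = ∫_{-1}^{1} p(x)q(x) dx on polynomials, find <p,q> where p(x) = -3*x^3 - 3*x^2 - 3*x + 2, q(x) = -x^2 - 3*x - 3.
<p,q> = 52/15

Expand the product: p(x)·q(x) = 3*x^5 + 12*x^4 + 21*x^3 + 16*x^2 + 3*x - 6.
∫_{-1}^{1} of each monomial x^k gives [2/(k+1) if k even, 0 if k odd]. Integrating term-by-term (or equivalently evaluating the antiderivative F(x) = x^6/2 + 12*x^5/5 + 21*x^4/4 + 16*x^3/3 + 3*x^2/2 - 6*x at the endpoints):
  F(1) − F(−1) = 539/60 − (331/60) = 52/15.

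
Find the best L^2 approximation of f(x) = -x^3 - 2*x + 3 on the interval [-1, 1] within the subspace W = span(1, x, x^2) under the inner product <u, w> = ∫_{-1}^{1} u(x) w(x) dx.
g(x) = 3 - 13*x/5

The best approximation g ∈ W is the orthogonal projection of f onto W. Writing g = a_0 + a_1 x + a_2 x^2, the coefficients solve the normal equations G · a = b where
  G_{ij} = <φ_i, φ_j> and b_i = <f, φ_i>, with φ_0 = 1, φ_1 = x, φ_2 = x^2.
G =
  [2, 0, 2/3]
  [0, 2/3, 0]
  [2/3, 0, 2/5],
b = (6, -26/15, 2).
Solving gives a_0 = 3, a_1 = -13/5, a_2 = 0, so
  g(x) = 3 - 13*x/5.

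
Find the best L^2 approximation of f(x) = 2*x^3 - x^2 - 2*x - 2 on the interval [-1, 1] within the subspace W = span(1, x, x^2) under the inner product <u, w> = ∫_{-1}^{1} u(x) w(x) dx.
g(x) = -x^2 - 4*x/5 - 2

The best approximation g ∈ W is the orthogonal projection of f onto W. Writing g = a_0 + a_1 x + a_2 x^2, the coefficients solve the normal equations G · a = b where
  G_{ij} = <φ_i, φ_j> and b_i = <f, φ_i>, with φ_0 = 1, φ_1 = x, φ_2 = x^2.
G =
  [2, 0, 2/3]
  [0, 2/3, 0]
  [2/3, 0, 2/5],
b = (-14/3, -8/15, -26/15).
Solving gives a_0 = -2, a_1 = -4/5, a_2 = -1, so
  g(x) = -x^2 - 4*x/5 - 2.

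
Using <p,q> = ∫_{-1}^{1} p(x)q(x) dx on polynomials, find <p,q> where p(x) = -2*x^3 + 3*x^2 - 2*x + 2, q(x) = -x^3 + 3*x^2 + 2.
<p,q> = 734/35

Expand the product: p(x)·q(x) = 2*x^6 - 9*x^5 + 11*x^4 - 12*x^3 + 12*x^2 - 4*x + 4.
∫_{-1}^{1} of each monomial x^k gives [2/(k+1) if k even, 0 if k odd]. Integrating term-by-term (or equivalently evaluating the antiderivative F(x) = 2*x^7/7 - 3*x^6/2 + 11*x^5/5 - 3*x^4 + 4*x^3 - 2*x^2 + 4*x at the endpoints):
  F(1) − F(−1) = 279/70 − (-1189/70) = 734/35.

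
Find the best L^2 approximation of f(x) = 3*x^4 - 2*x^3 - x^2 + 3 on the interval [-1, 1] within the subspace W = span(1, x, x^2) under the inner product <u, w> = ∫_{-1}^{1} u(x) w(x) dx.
g(x) = 11*x^2/7 - 6*x/5 + 96/35

The best approximation g ∈ W is the orthogonal projection of f onto W. Writing g = a_0 + a_1 x + a_2 x^2, the coefficients solve the normal equations G · a = b where
  G_{ij} = <φ_i, φ_j> and b_i = <f, φ_i>, with φ_0 = 1, φ_1 = x, φ_2 = x^2.
G =
  [2, 0, 2/3]
  [0, 2/3, 0]
  [2/3, 0, 2/5],
b = (98/15, -4/5, 86/35).
Solving gives a_0 = 96/35, a_1 = -6/5, a_2 = 11/7, so
  g(x) = 11*x^2/7 - 6*x/5 + 96/35.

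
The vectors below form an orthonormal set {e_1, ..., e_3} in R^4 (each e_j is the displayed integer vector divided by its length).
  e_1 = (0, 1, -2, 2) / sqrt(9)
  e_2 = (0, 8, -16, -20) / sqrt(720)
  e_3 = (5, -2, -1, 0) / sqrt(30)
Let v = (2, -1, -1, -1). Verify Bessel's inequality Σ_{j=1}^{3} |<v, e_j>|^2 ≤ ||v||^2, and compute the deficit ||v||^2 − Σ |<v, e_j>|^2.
Σ |<v, e_j>|^2 = 41/6; ||v||^2 = 7; deficit = 1/6

Write each e_j = u_j / sqrt(<u_j, u_j>) where u_j is the displayed integer vector. Then <v, e_j> = <v, u_j> / sqrt(<u_j, u_j>), so |<v, e_j>|^2 = <v, u_j>^2 / <u_j, u_j>.
Coefficients: <v, e_1> = -1/sqrt(9), <v, e_2> = 28/sqrt(720), <v, e_3> = 13/sqrt(30).
Square and sum: Σ |<v, e_j>|^2 = 41/6.
Compute ||v||^2 = v·v = 7.
Deficit = 7 − 41/6 = 1/6 ≥ 0, confirming Bessel's inequality. (The deficit equals ||v − Σ <v,e_j> e_j||^2, the squared distance from v to span{e_j}.)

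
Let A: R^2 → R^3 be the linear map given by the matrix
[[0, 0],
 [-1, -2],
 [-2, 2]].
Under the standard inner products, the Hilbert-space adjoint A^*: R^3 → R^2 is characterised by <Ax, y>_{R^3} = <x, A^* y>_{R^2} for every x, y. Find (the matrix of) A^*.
A^* = A^T =
[[0, -1, -2],
 [0, -2, 2]]

For real matrices with standard dot products, the defining identity <Ax, y> = <x, A^* y> gives (Ax)^T y = x^T (A^*) y, i.e. x^T A^T y = x^T (A^*) y. Since this holds for all x, y, we must have A^* = A^T. Therefore
A^* =
[[0, -1, -2],
 [0, -2, 2]].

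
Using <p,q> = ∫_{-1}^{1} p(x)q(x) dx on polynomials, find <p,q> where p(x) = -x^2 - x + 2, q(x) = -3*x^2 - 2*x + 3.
<p,q> = 128/15

Expand the product: p(x)·q(x) = 3*x^4 + 5*x^3 - 7*x^2 - 7*x + 6.
∫_{-1}^{1} of each monomial x^k gives [2/(k+1) if k even, 0 if k odd]. Integrating term-by-term (or equivalently evaluating the antiderivative F(x) = 3*x^5/5 + 5*x^4/4 - 7*x^3/3 - 7*x^2/2 + 6*x at the endpoints):
  F(1) − F(−1) = 121/60 − (-391/60) = 128/15.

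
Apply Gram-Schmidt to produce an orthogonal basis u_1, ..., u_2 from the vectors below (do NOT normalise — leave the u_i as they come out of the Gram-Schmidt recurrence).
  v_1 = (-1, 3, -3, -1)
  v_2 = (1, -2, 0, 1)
Orthogonal basis:
  u_1 = (-1, 3, -3, -1)
  u_2 = (3/5, -4/5, -6/5, 3/5)

Apply the Gram-Schmidt recurrence
  u_1 = v_1
  u_i = v_i − Σ_{j<i} ((v_i · u_j) / (u_j · u_j)) · u_j.

Step by step this gives:
  u_1 = (-1, 3, -3, -1)
  u_2 = (3/5, -4/5, -6/5, 3/5)

Orthogonality check:
  u_2 · u_1 = 0 (should be 0)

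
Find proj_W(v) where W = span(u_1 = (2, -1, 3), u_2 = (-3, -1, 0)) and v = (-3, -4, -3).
proj_W(v) = (-471/115, -82/115, -27/23)

Set up U = [u_1 | ... | u_2] ∈ R^(3×2). The projector onto W = col(U) is P = U (U^T U)^(-1) U^T.
Compute U^T U =
  [14, -5]
  [-5, 10],
and U^T v = (-11, 13).
Solve U^T U · c = U^T v for the coefficients: c = (-9/23, 127/115). The projection is proj_W(v) = U c.
Check: (v - proj_W(v)) · u_1 = 0  (should be 0).
Check: (v - proj_W(v)) · u_2 = 0  (should be 0).
Result: proj_W(v) = (-471/115, -82/115, -27/23).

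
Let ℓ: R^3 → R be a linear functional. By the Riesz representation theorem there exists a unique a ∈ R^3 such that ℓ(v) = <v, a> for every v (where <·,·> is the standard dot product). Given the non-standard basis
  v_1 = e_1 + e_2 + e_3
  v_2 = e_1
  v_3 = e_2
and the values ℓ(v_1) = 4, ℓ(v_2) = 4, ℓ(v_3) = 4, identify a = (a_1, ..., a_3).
a = (4, 4, -4)

Write a = (a_1, ..., a_3) in the standard basis. For each basis vector v_i, ℓ(v_i) = <v_i, a> is a linear equation in the a_j's. Collect the n equations into a matrix system V a = ℓ, where row i of V is v_i (expressed in the standard basis). Since V is invertible (lower-triangular with 1s on the diagonal, up to permutation), solve by back-substitution:
  V =
[[1, 1, 1],
 [1, 0, 0],
 [0, 1, 0]]
  V a = (4, 4, 4)
Solving gives a = (4, 4, -4).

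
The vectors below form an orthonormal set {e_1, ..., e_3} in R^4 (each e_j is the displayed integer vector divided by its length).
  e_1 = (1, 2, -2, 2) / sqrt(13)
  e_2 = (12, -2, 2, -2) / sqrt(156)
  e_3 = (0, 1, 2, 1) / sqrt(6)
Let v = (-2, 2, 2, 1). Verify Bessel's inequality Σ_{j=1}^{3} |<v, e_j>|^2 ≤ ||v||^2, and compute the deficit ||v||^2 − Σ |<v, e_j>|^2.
Σ |<v, e_j>|^2 = 25/2; ||v||^2 = 13; deficit = 1/2

Write each e_j = u_j / sqrt(<u_j, u_j>) where u_j is the displayed integer vector. Then <v, e_j> = <v, u_j> / sqrt(<u_j, u_j>), so |<v, e_j>|^2 = <v, u_j>^2 / <u_j, u_j>.
Coefficients: <v, e_1> = 0/sqrt(13), <v, e_2> = -26/sqrt(156), <v, e_3> = 7/sqrt(6).
Square and sum: Σ |<v, e_j>|^2 = 25/2.
Compute ||v||^2 = v·v = 13.
Deficit = 13 − 25/2 = 1/2 ≥ 0, confirming Bessel's inequality. (The deficit equals ||v − Σ <v,e_j> e_j||^2, the squared distance from v to span{e_j}.)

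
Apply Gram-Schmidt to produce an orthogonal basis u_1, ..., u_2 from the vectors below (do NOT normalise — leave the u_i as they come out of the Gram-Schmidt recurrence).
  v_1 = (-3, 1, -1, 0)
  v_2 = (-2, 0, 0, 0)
Orthogonal basis:
  u_1 = (-3, 1, -1, 0)
  u_2 = (-4/11, -6/11, 6/11, 0)

Apply the Gram-Schmidt recurrence
  u_1 = v_1
  u_i = v_i − Σ_{j<i} ((v_i · u_j) / (u_j · u_j)) · u_j.

Step by step this gives:
  u_1 = (-3, 1, -1, 0)
  u_2 = (-4/11, -6/11, 6/11, 0)

Orthogonality check:
  u_2 · u_1 = 0 (should be 0)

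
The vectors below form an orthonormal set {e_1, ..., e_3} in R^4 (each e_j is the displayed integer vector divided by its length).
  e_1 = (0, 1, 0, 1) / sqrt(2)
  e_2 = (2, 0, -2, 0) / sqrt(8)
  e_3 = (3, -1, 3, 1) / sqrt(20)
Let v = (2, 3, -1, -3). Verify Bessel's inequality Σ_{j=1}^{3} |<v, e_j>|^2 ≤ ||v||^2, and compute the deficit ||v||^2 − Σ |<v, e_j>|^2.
Σ |<v, e_j>|^2 = 99/20; ||v||^2 = 23; deficit = 361/20

Write each e_j = u_j / sqrt(<u_j, u_j>) where u_j is the displayed integer vector. Then <v, e_j> = <v, u_j> / sqrt(<u_j, u_j>), so |<v, e_j>|^2 = <v, u_j>^2 / <u_j, u_j>.
Coefficients: <v, e_1> = 0/sqrt(2), <v, e_2> = 6/sqrt(8), <v, e_3> = -3/sqrt(20).
Square and sum: Σ |<v, e_j>|^2 = 99/20.
Compute ||v||^2 = v·v = 23.
Deficit = 23 − 99/20 = 361/20 ≥ 0, confirming Bessel's inequality. (The deficit equals ||v − Σ <v,e_j> e_j||^2, the squared distance from v to span{e_j}.)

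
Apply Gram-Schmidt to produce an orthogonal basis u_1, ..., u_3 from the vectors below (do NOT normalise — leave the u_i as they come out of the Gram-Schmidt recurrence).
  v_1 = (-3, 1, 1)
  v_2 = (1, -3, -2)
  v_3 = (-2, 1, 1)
Orthogonal basis:
  u_1 = (-3, 1, 1)
  u_2 = (-13/11, -25/11, -14/11)
  u_3 = (1/90, -1/18, 4/45)

Apply the Gram-Schmidt recurrence
  u_1 = v_1
  u_i = v_i − Σ_{j<i} ((v_i · u_j) / (u_j · u_j)) · u_j.

Step by step this gives:
  u_1 = (-3, 1, 1)
  u_2 = (-13/11, -25/11, -14/11)
  u_3 = (1/90, -1/18, 4/45)

Orthogonality check:
  u_2 · u_1 = 0 (should be 0)
  u_3 · u_1 = 0 (should be 0)
  u_3 · u_2 = 0 (should be 0)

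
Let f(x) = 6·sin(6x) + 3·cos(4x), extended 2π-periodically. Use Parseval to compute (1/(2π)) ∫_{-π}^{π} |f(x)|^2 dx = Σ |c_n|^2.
Σ |c_n|^2 = 45/2

Expand |f|^2 and use orthogonality of {sin(nx), cos(mx)} on [-π, π]:
  ∫_{-π}^{π} sin(nx)^2 dx = π, ∫ cos(mx)^2 dx = π, and cross terms integrate to 0.
So ∫_{-π}^{π} f(x)^2 dx = 6^2 · π + 3^2 · π = (36 + 9)π.
Divide by 2π: (36 + 9)/2 = 45/2.
By Parseval, this equals Σ |c_n|^2.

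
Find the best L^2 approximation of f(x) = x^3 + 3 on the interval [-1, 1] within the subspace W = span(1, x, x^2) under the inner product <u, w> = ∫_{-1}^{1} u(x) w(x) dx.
g(x) = 3*x/5 + 3

The best approximation g ∈ W is the orthogonal projection of f onto W. Writing g = a_0 + a_1 x + a_2 x^2, the coefficients solve the normal equations G · a = b where
  G_{ij} = <φ_i, φ_j> and b_i = <f, φ_i>, with φ_0 = 1, φ_1 = x, φ_2 = x^2.
G =
  [2, 0, 2/3]
  [0, 2/3, 0]
  [2/3, 0, 2/5],
b = (6, 2/5, 2).
Solving gives a_0 = 3, a_1 = 3/5, a_2 = 0, so
  g(x) = 3*x/5 + 3.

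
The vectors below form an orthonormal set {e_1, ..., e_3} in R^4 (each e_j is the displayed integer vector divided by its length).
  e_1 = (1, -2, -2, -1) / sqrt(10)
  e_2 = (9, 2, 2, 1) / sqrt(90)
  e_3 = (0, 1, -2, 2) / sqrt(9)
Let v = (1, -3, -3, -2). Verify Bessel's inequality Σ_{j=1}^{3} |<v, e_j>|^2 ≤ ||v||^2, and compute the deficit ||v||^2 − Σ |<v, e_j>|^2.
Σ |<v, e_j>|^2 = 206/9; ||v||^2 = 23; deficit = 1/9

Write each e_j = u_j / sqrt(<u_j, u_j>) where u_j is the displayed integer vector. Then <v, e_j> = <v, u_j> / sqrt(<u_j, u_j>), so |<v, e_j>|^2 = <v, u_j>^2 / <u_j, u_j>.
Coefficients: <v, e_1> = 15/sqrt(10), <v, e_2> = -5/sqrt(90), <v, e_3> = -1/sqrt(9).
Square and sum: Σ |<v, e_j>|^2 = 206/9.
Compute ||v||^2 = v·v = 23.
Deficit = 23 − 206/9 = 1/9 ≥ 0, confirming Bessel's inequality. (The deficit equals ||v − Σ <v,e_j> e_j||^2, the squared distance from v to span{e_j}.)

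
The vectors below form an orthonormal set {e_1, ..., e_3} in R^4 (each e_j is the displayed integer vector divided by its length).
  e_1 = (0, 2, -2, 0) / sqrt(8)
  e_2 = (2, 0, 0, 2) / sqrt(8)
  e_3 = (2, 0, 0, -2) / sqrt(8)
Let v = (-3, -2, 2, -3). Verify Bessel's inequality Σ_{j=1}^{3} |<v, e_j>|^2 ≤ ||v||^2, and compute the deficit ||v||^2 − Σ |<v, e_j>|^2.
Σ |<v, e_j>|^2 = 26; ||v||^2 = 26; deficit = 0

Write each e_j = u_j / sqrt(<u_j, u_j>) where u_j is the displayed integer vector. Then <v, e_j> = <v, u_j> / sqrt(<u_j, u_j>), so |<v, e_j>|^2 = <v, u_j>^2 / <u_j, u_j>.
Coefficients: <v, e_1> = -8/sqrt(8), <v, e_2> = -12/sqrt(8), <v, e_3> = 0/sqrt(8).
Square and sum: Σ |<v, e_j>|^2 = 26.
Compute ||v||^2 = v·v = 26.
Deficit = 26 − 26 = 0 ≥ 0, confirming Bessel's inequality. (The deficit equals ||v − Σ <v,e_j> e_j||^2, the squared distance from v to span{e_j}.)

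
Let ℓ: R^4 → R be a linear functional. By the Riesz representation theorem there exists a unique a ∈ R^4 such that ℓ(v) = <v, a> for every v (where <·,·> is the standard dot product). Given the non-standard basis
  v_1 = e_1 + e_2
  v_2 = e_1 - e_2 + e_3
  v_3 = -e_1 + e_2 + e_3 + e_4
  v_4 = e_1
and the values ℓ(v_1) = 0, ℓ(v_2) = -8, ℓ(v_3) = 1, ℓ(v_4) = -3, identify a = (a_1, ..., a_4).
a = (-3, 3, -2, -3)

Write a = (a_1, ..., a_4) in the standard basis. For each basis vector v_i, ℓ(v_i) = <v_i, a> is a linear equation in the a_j's. Collect the n equations into a matrix system V a = ℓ, where row i of V is v_i (expressed in the standard basis). Since V is invertible (lower-triangular with 1s on the diagonal, up to permutation), solve by back-substitution:
  V =
[[1, 1, 0, 0],
 [1, -1, 1, 0],
 [-1, 1, 1, 1],
 [1, 0, 0, 0]]
  V a = (0, -8, 1, -3)
Solving gives a = (-3, 3, -2, -3).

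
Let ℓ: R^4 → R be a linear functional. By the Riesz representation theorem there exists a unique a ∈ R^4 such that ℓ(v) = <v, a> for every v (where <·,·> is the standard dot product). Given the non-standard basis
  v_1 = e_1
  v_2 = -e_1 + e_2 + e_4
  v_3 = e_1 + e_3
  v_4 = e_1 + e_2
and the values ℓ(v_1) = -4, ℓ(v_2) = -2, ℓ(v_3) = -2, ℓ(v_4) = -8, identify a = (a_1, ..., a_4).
a = (-4, -4, 2, -2)

Write a = (a_1, ..., a_4) in the standard basis. For each basis vector v_i, ℓ(v_i) = <v_i, a> is a linear equation in the a_j's. Collect the n equations into a matrix system V a = ℓ, where row i of V is v_i (expressed in the standard basis). Since V is invertible (lower-triangular with 1s on the diagonal, up to permutation), solve by back-substitution:
  V =
[[1, 0, 0, 0],
 [-1, 1, 0, 1],
 [1, 0, 1, 0],
 [1, 1, 0, 0]]
  V a = (-4, -2, -2, -8)
Solving gives a = (-4, -4, 2, -2).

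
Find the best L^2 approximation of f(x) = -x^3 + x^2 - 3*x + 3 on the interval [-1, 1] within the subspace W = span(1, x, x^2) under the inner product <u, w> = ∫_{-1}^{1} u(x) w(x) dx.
g(x) = x^2 - 18*x/5 + 3

The best approximation g ∈ W is the orthogonal projection of f onto W. Writing g = a_0 + a_1 x + a_2 x^2, the coefficients solve the normal equations G · a = b where
  G_{ij} = <φ_i, φ_j> and b_i = <f, φ_i>, with φ_0 = 1, φ_1 = x, φ_2 = x^2.
G =
  [2, 0, 2/3]
  [0, 2/3, 0]
  [2/3, 0, 2/5],
b = (20/3, -12/5, 12/5).
Solving gives a_0 = 3, a_1 = -18/5, a_2 = 1, so
  g(x) = x^2 - 18*x/5 + 3.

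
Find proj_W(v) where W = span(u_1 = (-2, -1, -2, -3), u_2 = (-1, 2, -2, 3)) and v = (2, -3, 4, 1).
proj_W(v) = (856/299, -307/299, 50/13, -3/23)

Set up U = [u_1 | ... | u_2] ∈ R^(4×2). The projector onto W = col(U) is P = U (U^T U)^(-1) U^T.
Compute U^T U =
  [18, -5]
  [-5, 18],
and U^T v = (-12, -13).
Solve U^T U · c = U^T v for the coefficients: c = (-281/299, -294/299). The projection is proj_W(v) = U c.
Check: (v - proj_W(v)) · u_1 = 0  (should be 0).
Check: (v - proj_W(v)) · u_2 = 0  (should be 0).
Result: proj_W(v) = (856/299, -307/299, 50/13, -3/23).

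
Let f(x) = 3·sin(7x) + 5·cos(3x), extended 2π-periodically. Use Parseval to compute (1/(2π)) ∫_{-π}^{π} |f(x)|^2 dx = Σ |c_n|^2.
Σ |c_n|^2 = 17

Expand |f|^2 and use orthogonality of {sin(nx), cos(mx)} on [-π, π]:
  ∫_{-π}^{π} sin(nx)^2 dx = π, ∫ cos(mx)^2 dx = π, and cross terms integrate to 0.
So ∫_{-π}^{π} f(x)^2 dx = 3^2 · π + 5^2 · π = (9 + 25)π.
Divide by 2π: (9 + 25)/2 = 17.
By Parseval, this equals Σ |c_n|^2.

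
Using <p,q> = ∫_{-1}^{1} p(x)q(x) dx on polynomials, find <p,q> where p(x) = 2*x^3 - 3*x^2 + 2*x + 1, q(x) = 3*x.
<p,q> = 32/5

Expand the product: p(x)·q(x) = 6*x^4 - 9*x^3 + 6*x^2 + 3*x.
∫_{-1}^{1} of each monomial x^k gives [2/(k+1) if k even, 0 if k odd]. Integrating term-by-term (or equivalently evaluating the antiderivative F(x) = 6*x^5/5 - 9*x^4/4 + 2*x^3 + 3*x^2/2 at the endpoints):
  F(1) − F(−1) = 49/20 − (-79/20) = 32/5.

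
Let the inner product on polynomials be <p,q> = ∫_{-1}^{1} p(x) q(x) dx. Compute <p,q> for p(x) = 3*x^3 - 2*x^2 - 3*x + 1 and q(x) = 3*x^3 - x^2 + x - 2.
<p,q> = -106/35

Expand the product: p(x)·q(x) = 9*x^6 - 9*x^5 - 4*x^4 - 2*x^3 + 7*x - 2.
∫_{-1}^{1} of each monomial x^k gives [2/(k+1) if k even, 0 if k odd]. Integrating term-by-term (or equivalently evaluating the antiderivative F(x) = 9*x^7/7 - 3*x^6/2 - 4*x^5/5 - x^4/2 + 7*x^2/2 - 2*x at the endpoints):
  F(1) − F(−1) = -1/70 − (211/70) = -106/35.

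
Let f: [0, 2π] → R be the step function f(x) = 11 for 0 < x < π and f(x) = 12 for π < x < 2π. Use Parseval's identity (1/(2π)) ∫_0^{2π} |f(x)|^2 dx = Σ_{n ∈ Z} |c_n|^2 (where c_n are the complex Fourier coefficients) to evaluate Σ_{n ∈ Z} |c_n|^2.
Σ |c_n|^2 = 265/2

Parseval equates the L^2 energy of f (normalised by 1/(2π)) with the ℓ^2 sum of its Fourier coefficients: (1/(2π)) ∫_0^{2π} |f|^2 = Σ |c_n|^2.
Compute the left side: (1/(2π)) [∫_0^π 11^2 dx + ∫_π^{2π} 12^2 dx] = (1/(2π)) · (121π + 144π) = (121 + 144)/2 = 265/2.
So Σ_{n ∈ Z} |c_n|^2 = 265/2.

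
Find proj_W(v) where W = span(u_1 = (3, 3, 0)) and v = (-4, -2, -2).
proj_W(v) = (-3, -3, 0)

Set up U = [u_1 | ... | u_1] ∈ R^(3×1). The projector onto W = col(U) is P = U (U^T U)^(-1) U^T.
Compute U^T U =
  [18],
and U^T v = (-18).
Solve U^T U · c = U^T v for the coefficients: c = (-1). The projection is proj_W(v) = U c.
Check: (v - proj_W(v)) · u_1 = 0  (should be 0).
Result: proj_W(v) = (-3, -3, 0).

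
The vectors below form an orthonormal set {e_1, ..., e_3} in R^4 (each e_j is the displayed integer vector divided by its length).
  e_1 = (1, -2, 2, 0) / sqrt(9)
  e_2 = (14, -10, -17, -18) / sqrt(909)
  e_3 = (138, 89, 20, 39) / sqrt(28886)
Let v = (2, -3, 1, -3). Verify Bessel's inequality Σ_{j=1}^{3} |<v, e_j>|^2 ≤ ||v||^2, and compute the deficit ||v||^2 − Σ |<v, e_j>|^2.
Σ |<v, e_j>|^2 = 277/13; ||v||^2 = 23; deficit = 22/13

Write each e_j = u_j / sqrt(<u_j, u_j>) where u_j is the displayed integer vector. Then <v, e_j> = <v, u_j> / sqrt(<u_j, u_j>), so |<v, e_j>|^2 = <v, u_j>^2 / <u_j, u_j>.
Coefficients: <v, e_1> = 10/sqrt(9), <v, e_2> = 95/sqrt(909), <v, e_3> = -88/sqrt(28886).
Square and sum: Σ |<v, e_j>|^2 = 277/13.
Compute ||v||^2 = v·v = 23.
Deficit = 23 − 277/13 = 22/13 ≥ 0, confirming Bessel's inequality. (The deficit equals ||v − Σ <v,e_j> e_j||^2, the squared distance from v to span{e_j}.)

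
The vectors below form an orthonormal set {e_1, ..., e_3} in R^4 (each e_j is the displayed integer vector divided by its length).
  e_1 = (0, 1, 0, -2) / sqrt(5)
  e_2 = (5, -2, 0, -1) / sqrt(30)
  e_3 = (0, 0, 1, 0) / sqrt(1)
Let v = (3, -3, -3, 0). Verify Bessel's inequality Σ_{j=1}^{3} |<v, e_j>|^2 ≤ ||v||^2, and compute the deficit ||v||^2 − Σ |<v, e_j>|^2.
Σ |<v, e_j>|^2 = 51/2; ||v||^2 = 27; deficit = 3/2

Write each e_j = u_j / sqrt(<u_j, u_j>) where u_j is the displayed integer vector. Then <v, e_j> = <v, u_j> / sqrt(<u_j, u_j>), so |<v, e_j>|^2 = <v, u_j>^2 / <u_j, u_j>.
Coefficients: <v, e_1> = -3/sqrt(5), <v, e_2> = 21/sqrt(30), <v, e_3> = -3/sqrt(1).
Square and sum: Σ |<v, e_j>|^2 = 51/2.
Compute ||v||^2 = v·v = 27.
Deficit = 27 − 51/2 = 3/2 ≥ 0, confirming Bessel's inequality. (The deficit equals ||v − Σ <v,e_j> e_j||^2, the squared distance from v to span{e_j}.)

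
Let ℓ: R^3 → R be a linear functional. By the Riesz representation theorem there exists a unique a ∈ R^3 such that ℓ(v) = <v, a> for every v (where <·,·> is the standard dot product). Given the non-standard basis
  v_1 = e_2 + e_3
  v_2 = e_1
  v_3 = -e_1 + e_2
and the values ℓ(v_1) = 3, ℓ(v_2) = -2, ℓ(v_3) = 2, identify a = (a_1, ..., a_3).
a = (-2, 0, 3)

Write a = (a_1, ..., a_3) in the standard basis. For each basis vector v_i, ℓ(v_i) = <v_i, a> is a linear equation in the a_j's. Collect the n equations into a matrix system V a = ℓ, where row i of V is v_i (expressed in the standard basis). Since V is invertible (lower-triangular with 1s on the diagonal, up to permutation), solve by back-substitution:
  V =
[[0, 1, 1],
 [1, 0, 0],
 [-1, 1, 0]]
  V a = (3, -2, 2)
Solving gives a = (-2, 0, 3).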